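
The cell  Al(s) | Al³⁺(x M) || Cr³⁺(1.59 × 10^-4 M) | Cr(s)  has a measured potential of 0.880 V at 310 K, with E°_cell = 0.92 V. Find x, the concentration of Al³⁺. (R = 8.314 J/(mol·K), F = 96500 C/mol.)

From the Nernst equation, ln Q = nF(E° − E)/RT = 3×96500×(0.92 − 0.880)/(8.314×310) = 4.493, so Q = 89.4.
With Q = [Al³⁺]/[Cr³⁺] and the known concentrations, [Al³⁺] in the numerator gives [Al³⁺] = 0.014 M.

0.014 M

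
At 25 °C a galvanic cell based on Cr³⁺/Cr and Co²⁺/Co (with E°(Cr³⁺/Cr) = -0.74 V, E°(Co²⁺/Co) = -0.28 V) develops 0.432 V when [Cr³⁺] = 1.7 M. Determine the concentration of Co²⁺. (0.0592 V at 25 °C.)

From the Nernst equation, log Q = n(E° − E)/0.0592 = 6(0.46 − 0.432)/0.0592 = 2.838, so Q = 688.
With Q = [Cr³⁺]^2/[Co²⁺]^3 and the known concentrations, [Co²⁺]^3 in the denominator gives [Co²⁺] = 0.16 M.

0.16 M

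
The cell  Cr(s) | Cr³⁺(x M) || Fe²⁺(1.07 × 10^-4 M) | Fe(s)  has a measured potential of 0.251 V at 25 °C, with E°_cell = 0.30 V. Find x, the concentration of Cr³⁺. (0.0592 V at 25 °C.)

3.4 × 10^-4 M

From the Nernst equation, log Q = n(E° − E)/0.0592 = 6(0.30 − 0.251)/0.0592 = 4.966, so Q = 9.25 × 10^4.
With Q = [Cr³⁺]^2/[Fe²⁺]^3 and the known concentrations, [Cr³⁺]^2 in the numerator gives [Cr³⁺] = 3.4 × 10^-4 M.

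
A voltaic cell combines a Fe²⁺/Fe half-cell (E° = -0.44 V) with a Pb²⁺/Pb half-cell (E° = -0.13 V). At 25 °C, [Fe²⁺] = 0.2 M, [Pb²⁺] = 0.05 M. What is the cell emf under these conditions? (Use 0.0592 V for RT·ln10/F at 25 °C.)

The Pb²⁺/Pb couple has the higher reduction potential and acts as the cathode, so E°_cell = -0.13 − (-0.44) = 0.31 V.
Balancing electrons gives n = 2; the reaction quotient is Q = [Fe²⁺]/[Pb²⁺] = 4.00.
At 25 °C, E = E° − (0.0592/n) log Q = 0.31 − (0.0592/2)(0.602) = 0.310 − 0.018 = 0.292 V.

0.292 V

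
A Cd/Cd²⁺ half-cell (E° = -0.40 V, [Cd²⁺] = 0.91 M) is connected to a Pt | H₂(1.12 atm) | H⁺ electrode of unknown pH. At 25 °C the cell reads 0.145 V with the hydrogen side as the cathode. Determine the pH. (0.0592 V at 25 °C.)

pH = 4.30

E°_cell = 0.40 V and n = 2.
log Q = n(E° − E)/0.0592 = 2×(0.40 − 0.145)/0.0592 = 8.615.
With Q = [Cd²⁺]·P(H₂) / [H⁺]^2, solving for [H⁺] gives log[H⁺] = -4.303, so pH = 4.30.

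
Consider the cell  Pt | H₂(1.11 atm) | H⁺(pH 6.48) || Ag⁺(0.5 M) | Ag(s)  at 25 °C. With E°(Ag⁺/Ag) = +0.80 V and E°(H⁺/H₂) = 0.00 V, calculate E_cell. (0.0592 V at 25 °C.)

The Ag⁺/Ag couple is the cathode, so E°_cell = 0.80 V; n = 2.
[H⁺] = 10^(−6.48) = 3.3 × 10^-7 M, and Q = [H⁺]^2 / ([Ag⁺]^2·P(H₂)) = 3.95 × 10^-13.
E = E° − (0.0592/2) log Q = 0.80 − (0.0592/2)(-12.403) = 1.167 V.

1.17 V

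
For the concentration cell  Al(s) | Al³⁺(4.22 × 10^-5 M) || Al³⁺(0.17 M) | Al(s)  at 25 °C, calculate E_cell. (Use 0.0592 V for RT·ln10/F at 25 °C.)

0.071 V

Both half-cells are Al³⁺/Al, so E°_cell = 0. The concentrated side is the cathode; the cell reaction moves Al³⁺ from high to low concentration with n = 3.
Q = [Al³⁺]_dilute/[Al³⁺]_conc = 4.22 × 10^-5/0.17 = 2.48 × 10^-4.
E = 0 − (0.0592/3) log Q = −(0.0592/3)(-3.605) = 0.0711 V.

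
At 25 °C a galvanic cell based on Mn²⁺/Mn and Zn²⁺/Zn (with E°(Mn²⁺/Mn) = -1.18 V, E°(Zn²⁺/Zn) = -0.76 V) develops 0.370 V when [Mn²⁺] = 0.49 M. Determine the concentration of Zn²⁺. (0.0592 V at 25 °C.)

From the Nernst equation, log Q = n(E° − E)/0.0592 = 2(0.42 − 0.370)/0.0592 = 1.689, so Q = 48.9.
With Q = [Mn²⁺]/[Zn²⁺] and the known concentrations, [Zn²⁺] in the denominator gives [Zn²⁺] = 0.01 M.

0.01 M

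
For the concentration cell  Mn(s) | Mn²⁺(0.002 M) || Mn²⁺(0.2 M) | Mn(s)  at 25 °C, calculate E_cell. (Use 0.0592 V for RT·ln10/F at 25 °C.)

Both half-cells are Mn²⁺/Mn, so E°_cell = 0. The concentrated side is the cathode; the cell reaction moves Mn²⁺ from high to low concentration with n = 2.
Q = [Mn²⁺]_dilute/[Mn²⁺]_conc = 0.002/0.2 = 0.0100.
E = 0 − (0.0592/2) log Q = −(0.0592/2)(-2.000) = 0.0592 V.

0.059 V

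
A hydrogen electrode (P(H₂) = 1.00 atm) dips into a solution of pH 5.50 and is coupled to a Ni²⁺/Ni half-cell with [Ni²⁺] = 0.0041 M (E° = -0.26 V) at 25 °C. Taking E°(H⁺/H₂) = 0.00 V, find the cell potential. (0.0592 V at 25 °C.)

0.005 V

The hydrogen couple is the cathode, so E°_cell = 0.26 V; n = 2.
[H⁺] = 10^(−5.50) = 3.2 × 10^-6 M, and Q = [Ni²⁺]·P(H₂) / [H⁺]^2 = 4.1 × 10^8.
E = E° − (0.0592/2) log Q = 0.26 − (0.0592/2)(8.613) = 0.005 V.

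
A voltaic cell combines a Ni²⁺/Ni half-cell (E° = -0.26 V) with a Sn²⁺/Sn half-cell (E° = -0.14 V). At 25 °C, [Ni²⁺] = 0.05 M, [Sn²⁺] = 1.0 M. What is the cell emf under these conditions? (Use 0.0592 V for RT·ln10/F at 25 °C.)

The Sn²⁺/Sn couple has the higher reduction potential and acts as the cathode, so E°_cell = -0.14 − (-0.26) = 0.12 V.
Balancing electrons gives n = 2; the reaction quotient is Q = [Ni²⁺]/[Sn²⁺] = 0.0500.
At 25 °C, E = E° − (0.0592/n) log Q = 0.12 − (0.0592/2)(-1.301) = 0.120 + 0.039 = 0.159 V.

0.159 V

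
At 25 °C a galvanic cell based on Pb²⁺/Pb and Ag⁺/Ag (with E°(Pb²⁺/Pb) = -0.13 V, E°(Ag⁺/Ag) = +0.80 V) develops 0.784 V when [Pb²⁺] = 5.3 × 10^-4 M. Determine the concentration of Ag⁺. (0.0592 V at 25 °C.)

7.9 × 10^-5 M

From the Nernst equation, log Q = n(E° − E)/0.0592 = 2(0.93 − 0.784)/0.0592 = 4.932, so Q = 8.56 × 10^4.
With Q = [Pb²⁺]/[Ag⁺]^2 and the known concentrations, [Ag⁺]^2 in the denominator gives [Ag⁺] = 7.9 × 10^-5 M.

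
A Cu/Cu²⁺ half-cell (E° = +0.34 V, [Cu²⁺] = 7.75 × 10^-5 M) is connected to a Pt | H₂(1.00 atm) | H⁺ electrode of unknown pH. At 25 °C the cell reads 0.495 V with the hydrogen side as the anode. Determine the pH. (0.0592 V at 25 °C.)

pH = 4.67

E°_cell = 0.34 V and n = 2.
log Q = n(E° − E)/0.0592 = 2×(0.34 − 0.495)/0.0592 = -5.236.
With Q = [H⁺]^2 / ([Cu²⁺]·P(H₂)), solving for [H⁺] gives log[H⁺] = -4.674, so pH = 4.67.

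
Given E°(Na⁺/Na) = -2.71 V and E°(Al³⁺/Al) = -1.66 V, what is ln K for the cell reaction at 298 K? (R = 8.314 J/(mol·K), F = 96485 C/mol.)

ln K = 122.7

E°_cell = -1.66 − (-2.71) = 1.05 V, with n = 3 electrons transferred.
At equilibrium E = 0, so the Nernst equation gives ln K = nFE°/RT = (3)(96485)(1.05)/((8.314)(298)) = 122.67.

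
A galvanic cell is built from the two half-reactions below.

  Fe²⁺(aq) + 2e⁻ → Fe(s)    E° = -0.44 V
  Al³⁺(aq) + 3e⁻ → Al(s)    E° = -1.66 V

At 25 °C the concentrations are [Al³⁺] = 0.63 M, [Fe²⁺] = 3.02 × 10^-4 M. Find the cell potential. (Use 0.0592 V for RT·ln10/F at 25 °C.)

The Fe²⁺/Fe couple has the higher reduction potential and acts as the cathode, so E°_cell = -0.44 − (-1.66) = 1.22 V.
Balancing electrons gives n = 6; the reaction quotient is Q = [Al³⁺]^2/[Fe²⁺]^3 = 1.44 × 10^10.
At 25 °C, E = E° − (0.0592/n) log Q = 1.22 − (0.0592/6)(10.159) = 1.220 − 0.100 = 1.120 V.

1.12 V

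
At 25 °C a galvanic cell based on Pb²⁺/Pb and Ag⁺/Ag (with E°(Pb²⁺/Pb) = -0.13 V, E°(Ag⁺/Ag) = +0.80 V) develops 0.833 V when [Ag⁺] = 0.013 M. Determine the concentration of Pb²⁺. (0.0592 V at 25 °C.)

From the Nernst equation, log Q = n(E° − E)/0.0592 = 2(0.93 − 0.833)/0.0592 = 3.277, so Q = 1890.
With Q = [Pb²⁺]/[Ag⁺]^2 and the known concentrations, [Pb²⁺] in the numerator gives [Pb²⁺] = 0.32 M.

0.32 M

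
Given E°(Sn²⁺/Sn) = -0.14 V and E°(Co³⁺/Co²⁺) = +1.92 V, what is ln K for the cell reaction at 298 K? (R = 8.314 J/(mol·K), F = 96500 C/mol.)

E°_cell = +1.92 − (-0.14) = 2.06 V, with n = 2 electrons transferred.
At equilibrium E = 0, so the Nernst equation gives ln K = nFE°/RT = (2)(96500)(2.06)/((8.314)(298)) = 160.47.

ln K = 160.5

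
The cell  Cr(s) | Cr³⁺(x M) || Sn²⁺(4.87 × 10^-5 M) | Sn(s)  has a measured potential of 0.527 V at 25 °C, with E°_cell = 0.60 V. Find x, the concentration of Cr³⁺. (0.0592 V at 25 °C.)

From the Nernst equation, log Q = n(E° − E)/0.0592 = 6(0.60 − 0.527)/0.0592 = 7.399, so Q = 2.5 × 10^7.
With Q = [Cr³⁺]^2/[Sn²⁺]^3 and the known concentrations, [Cr³⁺]^2 in the numerator gives [Cr³⁺] = 0.0017 M.

0.0017 M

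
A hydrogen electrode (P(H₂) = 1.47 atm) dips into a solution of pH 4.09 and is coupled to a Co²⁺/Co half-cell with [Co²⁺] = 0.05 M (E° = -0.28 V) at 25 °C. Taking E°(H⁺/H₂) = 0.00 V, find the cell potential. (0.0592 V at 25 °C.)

0.071 V

The hydrogen couple is the cathode, so E°_cell = 0.28 V; n = 2.
[H⁺] = 10^(−4.09) = 8.1 × 10^-5 M, and Q = [Co²⁺]·P(H₂) / [H⁺]^2 = 1.11 × 10^7.
E = E° − (0.0592/2) log Q = 0.28 − (0.0592/2)(7.046) = 0.071 V.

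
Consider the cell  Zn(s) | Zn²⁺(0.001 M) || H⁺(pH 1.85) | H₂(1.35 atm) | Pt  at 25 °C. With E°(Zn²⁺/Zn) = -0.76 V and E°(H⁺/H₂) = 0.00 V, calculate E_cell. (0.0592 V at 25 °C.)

The hydrogen couple is the cathode, so E°_cell = 0.76 V; n = 2.
[H⁺] = 10^(−1.85) = 0.014 M, and Q = [Zn²⁺]·P(H₂) / [H⁺]^2 = 6.77.
E = E° − (0.0592/2) log Q = 0.76 − (0.0592/2)(0.830) = 0.735 V.

0.74 V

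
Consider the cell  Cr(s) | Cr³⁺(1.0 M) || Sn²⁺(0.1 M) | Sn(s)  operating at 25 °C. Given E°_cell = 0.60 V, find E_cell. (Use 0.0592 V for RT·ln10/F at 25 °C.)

Balancing electrons gives n = 6; the reaction quotient is Q = [Cr³⁺]^2/[Sn²⁺]^3 = 1000.
At 25 °C, E = E° − (0.0592/n) log Q = 0.60 − (0.0592/6)(3.000) = 0.600 − 0.030 = 0.570 V.

0.570 V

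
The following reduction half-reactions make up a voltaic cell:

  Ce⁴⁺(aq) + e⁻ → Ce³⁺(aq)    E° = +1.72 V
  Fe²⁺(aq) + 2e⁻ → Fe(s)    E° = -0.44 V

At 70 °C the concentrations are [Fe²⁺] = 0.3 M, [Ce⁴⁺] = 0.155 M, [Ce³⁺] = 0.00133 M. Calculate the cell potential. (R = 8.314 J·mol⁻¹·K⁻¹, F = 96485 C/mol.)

2.32 V

The Ce⁴⁺/Ce³⁺ couple has the higher reduction potential and acts as the cathode, so E°_cell = +1.72 − (-0.44) = 2.16 V.
Balancing electrons gives n = 2; the reaction quotient is Q = [Fe²⁺]·[Ce³⁺]^2/[Ce⁴⁺]^2 = 2.21 × 10^-5.
E = E° − (RT/nF) ln Q = 2.16 − (8.314×343)/(2×96485) × (-10.720) = 2.160 + 0.158 = 2.318 V.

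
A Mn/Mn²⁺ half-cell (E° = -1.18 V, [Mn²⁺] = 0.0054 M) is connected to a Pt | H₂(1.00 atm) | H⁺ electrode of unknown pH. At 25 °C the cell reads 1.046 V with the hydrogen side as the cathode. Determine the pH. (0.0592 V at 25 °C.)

pH = 3.40

E°_cell = 1.18 V and n = 2.
log Q = n(E° − E)/0.0592 = 2×(1.18 − 1.046)/0.0592 = 4.527.
With Q = [Mn²⁺]·P(H₂) / [H⁺]^2, solving for [H⁺] gives log[H⁺] = -3.397, so pH = 3.40.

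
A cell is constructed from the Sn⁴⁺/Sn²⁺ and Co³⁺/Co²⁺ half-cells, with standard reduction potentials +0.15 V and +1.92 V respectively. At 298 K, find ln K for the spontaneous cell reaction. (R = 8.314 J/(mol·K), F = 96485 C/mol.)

E°_cell = +1.92 − (+0.15) = 1.77 V, with n = 2 electrons transferred.
At equilibrium E = 0, so the Nernst equation gives ln K = nFE°/RT = (2)(96485)(1.77)/((8.314)(298)) = 137.86.

ln K = 137.9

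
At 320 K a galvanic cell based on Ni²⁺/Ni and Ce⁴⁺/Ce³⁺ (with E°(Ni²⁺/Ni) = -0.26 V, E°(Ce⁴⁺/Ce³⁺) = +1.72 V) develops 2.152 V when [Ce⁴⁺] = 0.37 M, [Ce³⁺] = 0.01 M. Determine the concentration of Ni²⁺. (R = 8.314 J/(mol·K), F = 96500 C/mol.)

0.0052 M

From the Nernst equation, ln Q = nF(E° − E)/RT = 2×96500×(1.98 − 2.152)/(8.314×320) = -12.477, so Q = 3.81 × 10^-6.
With Q = [Ni²⁺]·[Ce³⁺]^2/[Ce⁴⁺]^2 and the known concentrations, [Ni²⁺] in the numerator gives [Ni²⁺] = 0.0052 M.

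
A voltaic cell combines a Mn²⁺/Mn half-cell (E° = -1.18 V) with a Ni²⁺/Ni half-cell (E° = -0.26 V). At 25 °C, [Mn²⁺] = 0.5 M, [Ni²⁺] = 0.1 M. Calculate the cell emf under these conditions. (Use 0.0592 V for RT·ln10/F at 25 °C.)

0.899 V

The Ni²⁺/Ni couple has the higher reduction potential and acts as the cathode, so E°_cell = -0.26 − (-1.18) = 0.92 V.
Balancing electrons gives n = 2; the reaction quotient is Q = [Mn²⁺]/[Ni²⁺] = 5.00.
At 25 °C, E = E° − (0.0592/n) log Q = 0.92 − (0.0592/2)(0.699) = 0.920 − 0.021 = 0.899 V.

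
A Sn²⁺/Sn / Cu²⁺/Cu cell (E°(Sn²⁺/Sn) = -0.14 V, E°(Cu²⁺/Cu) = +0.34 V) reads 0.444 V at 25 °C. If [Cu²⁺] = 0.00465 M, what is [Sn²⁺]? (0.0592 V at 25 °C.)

0.077 M

From the Nernst equation, log Q = n(E° − E)/0.0592 = 2(0.48 − 0.444)/0.0592 = 1.216, so Q = 16.5.
With Q = [Sn²⁺]/[Cu²⁺] and the known concentrations, [Sn²⁺] in the numerator gives [Sn²⁺] = 0.077 M.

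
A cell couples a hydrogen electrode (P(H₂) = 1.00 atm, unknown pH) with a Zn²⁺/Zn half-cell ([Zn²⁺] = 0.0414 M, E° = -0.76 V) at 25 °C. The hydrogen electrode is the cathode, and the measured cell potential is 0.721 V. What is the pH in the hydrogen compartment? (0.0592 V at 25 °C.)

E°_cell = 0.76 V and n = 2.
log Q = n(E° − E)/0.0592 = 2×(0.76 − 0.721)/0.0592 = 1.318.
With Q = [Zn²⁺]·P(H₂) / [H⁺]^2, solving for [H⁺] gives log[H⁺] = -1.350, so pH = 1.35.

pH = 1.35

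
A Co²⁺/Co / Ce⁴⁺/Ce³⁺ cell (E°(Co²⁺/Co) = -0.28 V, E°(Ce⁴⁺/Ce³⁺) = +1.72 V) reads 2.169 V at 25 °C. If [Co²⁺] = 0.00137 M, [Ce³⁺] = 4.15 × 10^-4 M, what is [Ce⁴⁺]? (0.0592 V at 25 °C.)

0.011 M

From the Nernst equation, log Q = n(E° − E)/0.0592 = 2(2.00 − 2.169)/0.0592 = -5.709, so Q = 1.95 × 10^-6.
With Q = [Co²⁺]·[Ce³⁺]^2/[Ce⁴⁺]^2 and the known concentrations, [Ce⁴⁺]^2 in the denominator gives [Ce⁴⁺] = 0.011 M.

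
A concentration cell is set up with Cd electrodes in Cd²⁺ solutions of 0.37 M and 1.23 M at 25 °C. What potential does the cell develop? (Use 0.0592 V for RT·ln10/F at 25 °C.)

0.015 V

Both half-cells are Cd²⁺/Cd, so E°_cell = 0. The concentrated side is the cathode; the cell reaction moves Cd²⁺ from high to low concentration with n = 2.
Q = [Cd²⁺]_dilute/[Cd²⁺]_conc = 0.37/1.23 = 0.301.
E = 0 − (0.0592/2) log Q = −(0.0592/2)(-0.522) = 0.0155 V.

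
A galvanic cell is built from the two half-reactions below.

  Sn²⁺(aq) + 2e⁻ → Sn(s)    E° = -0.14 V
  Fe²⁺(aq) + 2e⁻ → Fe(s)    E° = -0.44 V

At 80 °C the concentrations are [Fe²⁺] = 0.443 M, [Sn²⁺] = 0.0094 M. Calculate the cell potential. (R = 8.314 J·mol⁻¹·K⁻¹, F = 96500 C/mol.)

The Sn²⁺/Sn couple has the higher reduction potential and acts as the cathode, so E°_cell = -0.14 − (-0.44) = 0.30 V.
Balancing electrons gives n = 2; the reaction quotient is Q = [Fe²⁺]/[Sn²⁺] = 47.1.
E = E° − (RT/nF) ln Q = 0.30 − (8.314×353)/(2×96500) × (3.853) = 0.300 − 0.059 = 0.241 V.

0.241 V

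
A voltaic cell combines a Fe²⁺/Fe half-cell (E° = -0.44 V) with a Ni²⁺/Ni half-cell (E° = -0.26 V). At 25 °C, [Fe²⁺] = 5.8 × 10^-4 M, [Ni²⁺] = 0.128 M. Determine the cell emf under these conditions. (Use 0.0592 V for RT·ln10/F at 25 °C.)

The Ni²⁺/Ni couple has the higher reduction potential and acts as the cathode, so E°_cell = -0.26 − (-0.44) = 0.18 V.
Balancing electrons gives n = 2; the reaction quotient is Q = [Fe²⁺]/[Ni²⁺] = 0.00453.
At 25 °C, E = E° − (0.0592/n) log Q = 0.18 − (0.0592/2)(-2.344) = 0.180 + 0.069 = 0.249 V.

0.249 V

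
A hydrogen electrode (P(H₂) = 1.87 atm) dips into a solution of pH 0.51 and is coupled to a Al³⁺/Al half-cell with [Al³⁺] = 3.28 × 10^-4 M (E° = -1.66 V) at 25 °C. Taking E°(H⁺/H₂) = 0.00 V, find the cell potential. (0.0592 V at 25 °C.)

1.69 V

The hydrogen couple is the cathode, so E°_cell = 1.66 V; n = 6.
[H⁺] = 10^(−0.51) = 0.31 M, and Q = [Al³⁺]^2·P(H₂)^3 / [H⁺]^6 = 8.08 × 10^-4.
E = E° − (0.0592/6) log Q = 1.66 − (0.0592/6)(-3.093) = 1.691 V.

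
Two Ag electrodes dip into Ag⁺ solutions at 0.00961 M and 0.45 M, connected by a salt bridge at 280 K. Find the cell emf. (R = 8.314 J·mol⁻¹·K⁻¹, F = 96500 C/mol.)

0.093 V

Both half-cells are Ag⁺/Ag, so E°_cell = 0. The concentrated side is the cathode; the cell reaction moves Ag⁺ from high to low concentration with n = 1.
Q = [Ag⁺]_dilute/[Ag⁺]_conc = 0.00961/0.45 = 0.0214.
E = 0 − (RT/nF) ln Q = −((8.314×280)/(1×96500))(-3.846) = 0.0928 V.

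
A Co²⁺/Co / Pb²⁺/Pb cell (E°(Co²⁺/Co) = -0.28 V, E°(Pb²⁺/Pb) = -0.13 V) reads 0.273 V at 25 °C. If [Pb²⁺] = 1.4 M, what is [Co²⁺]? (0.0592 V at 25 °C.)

9.8 × 10^-5 M

From the Nernst equation, log Q = n(E° − E)/0.0592 = 2(0.15 − 0.273)/0.0592 = -4.155, so Q = 6.99 × 10^-5.
With Q = [Co²⁺]/[Pb²⁺] and the known concentrations, [Co²⁺] in the numerator gives [Co²⁺] = 9.8 × 10^-5 M.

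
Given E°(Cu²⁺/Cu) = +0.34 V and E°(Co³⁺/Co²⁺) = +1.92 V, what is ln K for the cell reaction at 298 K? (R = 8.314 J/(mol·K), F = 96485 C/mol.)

ln K = 123.1

E°_cell = +1.92 − (+0.34) = 1.58 V, with n = 2 electrons transferred.
At equilibrium E = 0, so the Nernst equation gives ln K = nFE°/RT = (2)(96485)(1.58)/((8.314)(298)) = 123.06.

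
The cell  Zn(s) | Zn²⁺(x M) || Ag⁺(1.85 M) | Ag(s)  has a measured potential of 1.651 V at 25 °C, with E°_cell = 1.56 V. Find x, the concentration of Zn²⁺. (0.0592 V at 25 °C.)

0.0029 M

From the Nernst equation, log Q = n(E° − E)/0.0592 = 2(1.56 − 1.651)/0.0592 = -3.074, so Q = 8.43 × 10^-4.
With Q = [Zn²⁺]/[Ag⁺]^2 and the known concentrations, [Zn²⁺] in the numerator gives [Zn²⁺] = 0.0029 M.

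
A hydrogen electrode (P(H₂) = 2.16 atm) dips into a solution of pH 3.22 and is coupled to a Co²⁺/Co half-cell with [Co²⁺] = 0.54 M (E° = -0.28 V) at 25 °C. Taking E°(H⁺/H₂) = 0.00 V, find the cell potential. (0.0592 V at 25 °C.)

0.087 V

The hydrogen couple is the cathode, so E°_cell = 0.28 V; n = 2.
[H⁺] = 10^(−3.22) = 6 × 10^-4 M, and Q = [Co²⁺]·P(H₂) / [H⁺]^2 = 3.21 × 10^6.
E = E° − (0.0592/2) log Q = 0.28 − (0.0592/2)(6.507) = 0.087 V.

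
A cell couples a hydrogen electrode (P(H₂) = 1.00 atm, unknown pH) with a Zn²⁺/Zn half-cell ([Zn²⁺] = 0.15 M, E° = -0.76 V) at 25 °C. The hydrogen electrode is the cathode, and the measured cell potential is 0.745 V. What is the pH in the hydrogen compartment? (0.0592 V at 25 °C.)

E°_cell = 0.76 V and n = 2.
log Q = n(E° − E)/0.0592 = 2×(0.76 − 0.745)/0.0592 = 0.507.
With Q = [Zn²⁺]·P(H₂) / [H⁺]^2, solving for [H⁺] gives log[H⁺] = -0.665, so pH = 0.67.

pH = 0.67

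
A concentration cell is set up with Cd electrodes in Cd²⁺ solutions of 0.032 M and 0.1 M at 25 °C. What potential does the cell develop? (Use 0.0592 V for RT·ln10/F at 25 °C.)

0.015 V

Both half-cells are Cd²⁺/Cd, so E°_cell = 0. The concentrated side is the cathode; the cell reaction moves Cd²⁺ from high to low concentration with n = 2.
Q = [Cd²⁺]_dilute/[Cd²⁺]_conc = 0.032/0.1 = 0.320.
E = 0 − (0.0592/2) log Q = −(0.0592/2)(-0.495) = 0.0147 V.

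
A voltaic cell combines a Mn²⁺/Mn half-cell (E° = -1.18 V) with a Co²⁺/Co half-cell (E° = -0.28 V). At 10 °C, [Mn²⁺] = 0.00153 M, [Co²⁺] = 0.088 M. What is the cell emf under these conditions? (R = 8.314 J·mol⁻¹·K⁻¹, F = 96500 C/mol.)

The Co²⁺/Co couple has the higher reduction potential and acts as the cathode, so E°_cell = -0.28 − (-1.18) = 0.90 V.
Balancing electrons gives n = 2; the reaction quotient is Q = [Mn²⁺]/[Co²⁺] = 0.0174.
E = E° − (RT/nF) ln Q = 0.90 − (8.314×283)/(2×96500) × (-4.052) = 0.900 + 0.049 = 0.949 V.

0.949 V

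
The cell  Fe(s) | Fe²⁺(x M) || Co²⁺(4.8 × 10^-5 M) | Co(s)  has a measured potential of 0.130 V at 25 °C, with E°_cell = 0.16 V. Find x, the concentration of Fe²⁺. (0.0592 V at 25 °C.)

From the Nernst equation, log Q = n(E° − E)/0.0592 = 2(0.16 − 0.130)/0.0592 = 1.014, so Q = 10.3.
With Q = [Fe²⁺]/[Co²⁺] and the known concentrations, [Fe²⁺] in the numerator gives [Fe²⁺] = 5 × 10^-4 M.

5 × 10^-4 M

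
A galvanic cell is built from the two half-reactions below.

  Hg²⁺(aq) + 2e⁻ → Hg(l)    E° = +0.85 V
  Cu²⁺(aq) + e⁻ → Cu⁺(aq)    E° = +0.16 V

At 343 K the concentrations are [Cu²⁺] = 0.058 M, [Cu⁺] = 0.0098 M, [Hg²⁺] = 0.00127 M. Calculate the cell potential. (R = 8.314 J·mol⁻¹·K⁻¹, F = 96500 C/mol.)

0.539 V

The Hg²⁺/Hg couple has the higher reduction potential and acts as the cathode, so E°_cell = +0.85 − (+0.16) = 0.69 V.
Balancing electrons gives n = 2; the reaction quotient is Q = [Cu²⁺]^2/([Cu⁺]^2·[Hg²⁺]) = 2.76 × 10^4.
E = E° − (RT/nF) ln Q = 0.69 − (8.314×343)/(2×96500) × (10.225) = 0.690 − 0.151 = 0.539 V.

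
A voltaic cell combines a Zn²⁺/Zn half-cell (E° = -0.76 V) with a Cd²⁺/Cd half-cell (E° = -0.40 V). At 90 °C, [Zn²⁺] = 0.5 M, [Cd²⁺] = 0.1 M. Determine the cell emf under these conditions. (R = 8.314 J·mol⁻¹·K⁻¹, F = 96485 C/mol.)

0.335 V

The Cd²⁺/Cd couple has the higher reduction potential and acts as the cathode, so E°_cell = -0.40 − (-0.76) = 0.36 V.
Balancing electrons gives n = 2; the reaction quotient is Q = [Zn²⁺]/[Cd²⁺] = 5.00.
E = E° − (RT/nF) ln Q = 0.36 − (8.314×363)/(2×96485) × (1.609) = 0.360 − 0.025 = 0.335 V.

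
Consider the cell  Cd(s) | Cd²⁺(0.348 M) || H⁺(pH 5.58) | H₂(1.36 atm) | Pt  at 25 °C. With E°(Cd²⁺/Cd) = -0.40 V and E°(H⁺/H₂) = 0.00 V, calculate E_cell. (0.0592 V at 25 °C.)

The hydrogen couple is the cathode, so E°_cell = 0.40 V; n = 2.
[H⁺] = 10^(−5.58) = 2.6 × 10^-6 M, and Q = [Cd²⁺]·P(H₂) / [H⁺]^2 = 6.84 × 10^10.
E = E° − (0.0592/2) log Q = 0.40 − (0.0592/2)(10.835) = 0.079 V.

0.079 V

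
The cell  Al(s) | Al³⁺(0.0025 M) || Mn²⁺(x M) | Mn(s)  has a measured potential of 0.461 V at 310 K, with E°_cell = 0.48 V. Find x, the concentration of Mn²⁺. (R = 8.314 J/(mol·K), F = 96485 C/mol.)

0.0044 M

From the Nernst equation, ln Q = nF(E° − E)/RT = 6×96485×(0.48 − 0.461)/(8.314×310) = 4.268, so Q = 71.4.
With Q = [Al³⁺]^2/[Mn²⁺]^3 and the known concentrations, [Mn²⁺]^3 in the denominator gives [Mn²⁺] = 0.0044 M.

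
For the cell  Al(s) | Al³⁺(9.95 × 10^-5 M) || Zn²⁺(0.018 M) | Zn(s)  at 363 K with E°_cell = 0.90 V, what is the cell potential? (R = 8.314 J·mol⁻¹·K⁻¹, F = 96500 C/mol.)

Balancing electrons gives n = 6; the reaction quotient is Q = [Al³⁺]^2/[Zn²⁺]^3 = 0.00170.
E = E° − (RT/nF) ln Q = 0.90 − (8.314×363)/(6×96500) × (-6.379) = 0.900 + 0.033 = 0.933 V.

0.933 V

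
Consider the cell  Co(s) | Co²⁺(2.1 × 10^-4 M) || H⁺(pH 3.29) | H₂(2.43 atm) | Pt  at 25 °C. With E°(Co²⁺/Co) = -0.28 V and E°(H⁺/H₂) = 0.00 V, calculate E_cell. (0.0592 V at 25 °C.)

0.18 V

The hydrogen couple is the cathode, so E°_cell = 0.28 V; n = 2.
[H⁺] = 10^(−3.29) = 5.1 × 10^-4 M, and Q = [Co²⁺]·P(H₂) / [H⁺]^2 = 1940.
E = E° − (0.0592/2) log Q = 0.28 − (0.0592/2)(3.288) = 0.183 V.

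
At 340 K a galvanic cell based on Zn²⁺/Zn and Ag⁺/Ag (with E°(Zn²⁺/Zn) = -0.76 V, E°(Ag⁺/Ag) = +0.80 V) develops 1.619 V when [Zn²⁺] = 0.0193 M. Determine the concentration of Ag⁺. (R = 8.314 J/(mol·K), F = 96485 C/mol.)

1.0 M

From the Nernst equation, ln Q = nF(E° − E)/RT = 2×96485×(1.56 − 1.619)/(8.314×340) = -4.028, so Q = 0.0178.
With Q = [Zn²⁺]/[Ag⁺]^2 and the known concentrations, [Ag⁺]^2 in the denominator gives [Ag⁺] = 1.0 M.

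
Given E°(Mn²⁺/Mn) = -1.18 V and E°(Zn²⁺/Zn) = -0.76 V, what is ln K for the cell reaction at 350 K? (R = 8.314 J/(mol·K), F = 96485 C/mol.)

E°_cell = -0.76 − (-1.18) = 0.42 V, with n = 2 electrons transferred.
At equilibrium E = 0, so the Nernst equation gives ln K = nFE°/RT = (2)(96485)(0.42)/((8.314)(350)) = 27.85.

ln K = 27.9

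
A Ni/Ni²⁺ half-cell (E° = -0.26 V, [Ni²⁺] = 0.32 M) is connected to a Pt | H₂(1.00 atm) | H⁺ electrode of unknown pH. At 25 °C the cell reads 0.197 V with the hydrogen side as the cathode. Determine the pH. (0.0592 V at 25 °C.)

pH = 1.31

E°_cell = 0.26 V and n = 2.
log Q = n(E° − E)/0.0592 = 2×(0.26 − 0.197)/0.0592 = 2.128.
With Q = [Ni²⁺]·P(H₂) / [H⁺]^2, solving for [H⁺] gives log[H⁺] = -1.312, so pH = 1.31.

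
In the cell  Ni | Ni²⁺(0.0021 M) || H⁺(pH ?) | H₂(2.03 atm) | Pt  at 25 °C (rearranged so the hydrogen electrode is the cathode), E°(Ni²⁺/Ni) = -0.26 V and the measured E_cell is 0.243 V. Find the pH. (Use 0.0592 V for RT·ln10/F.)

pH = 1.47

E°_cell = 0.26 V and n = 2.
log Q = n(E° − E)/0.0592 = 2×(0.26 − 0.243)/0.0592 = 0.574.
With Q = [Ni²⁺]·P(H₂) / [H⁺]^2, solving for [H⁺] gives log[H⁺] = -1.472, so pH = 1.47.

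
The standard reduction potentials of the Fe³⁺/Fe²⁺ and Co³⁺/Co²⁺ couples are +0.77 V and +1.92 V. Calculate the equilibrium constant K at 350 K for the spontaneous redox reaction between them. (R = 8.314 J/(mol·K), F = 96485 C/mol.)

E°_cell = +1.92 − (+0.77) = 1.15 V, with n = 1 electron transferred.
At equilibrium E = 0, so the Nernst equation gives ln K = nFE°/RT = (1)(96485)(1.15)/((8.314)(350)) = 38.13.
K = e^38.13 = 3.6 × 10^16.

3.6 × 10^16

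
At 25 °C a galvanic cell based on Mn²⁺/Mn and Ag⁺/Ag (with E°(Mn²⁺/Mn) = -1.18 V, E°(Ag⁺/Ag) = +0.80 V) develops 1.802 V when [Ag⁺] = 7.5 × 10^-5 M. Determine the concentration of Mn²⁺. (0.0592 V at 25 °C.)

0.0058 M

From the Nernst equation, log Q = n(E° − E)/0.0592 = 2(1.98 − 1.802)/0.0592 = 6.014, so Q = 1.03 × 10^6.
With Q = [Mn²⁺]/[Ag⁺]^2 and the known concentrations, [Mn²⁺] in the numerator gives [Mn²⁺] = 0.0058 M.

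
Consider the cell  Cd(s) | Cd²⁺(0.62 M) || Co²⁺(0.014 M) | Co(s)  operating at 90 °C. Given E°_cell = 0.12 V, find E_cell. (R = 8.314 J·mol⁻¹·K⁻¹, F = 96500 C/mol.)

0.061 V

Balancing electrons gives n = 2; the reaction quotient is Q = [Cd²⁺]/[Co²⁺] = 44.3.
E = E° − (RT/nF) ln Q = 0.12 − (8.314×363)/(2×96500) × (3.791) = 0.120 − 0.059 = 0.061 V.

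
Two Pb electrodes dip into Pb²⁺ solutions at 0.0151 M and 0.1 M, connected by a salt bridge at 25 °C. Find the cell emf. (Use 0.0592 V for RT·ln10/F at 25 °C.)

Both half-cells are Pb²⁺/Pb, so E°_cell = 0. The concentrated side is the cathode; the cell reaction moves Pb²⁺ from high to low concentration with n = 2.
Q = [Pb²⁺]_dilute/[Pb²⁺]_conc = 0.0151/0.1 = 0.151.
E = 0 − (0.0592/2) log Q = −(0.0592/2)(-0.821) = 0.0243 V.

0.024 V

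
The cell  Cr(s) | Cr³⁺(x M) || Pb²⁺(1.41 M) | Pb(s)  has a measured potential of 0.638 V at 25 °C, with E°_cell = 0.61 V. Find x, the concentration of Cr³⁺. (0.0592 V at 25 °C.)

0.064 M

From the Nernst equation, log Q = n(E° − E)/0.0592 = 6(0.61 − 0.638)/0.0592 = -2.838, so Q = 0.00145.
With Q = [Cr³⁺]^2/[Pb²⁺]^3 and the known concentrations, [Cr³⁺]^2 in the numerator gives [Cr³⁺] = 0.064 M.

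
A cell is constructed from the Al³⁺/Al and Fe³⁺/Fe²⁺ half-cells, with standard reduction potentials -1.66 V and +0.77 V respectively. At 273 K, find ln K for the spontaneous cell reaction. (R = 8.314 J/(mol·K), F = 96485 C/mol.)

E°_cell = +0.77 − (-1.66) = 2.43 V, with n = 3 electrons transferred.
At equilibrium E = 0, so the Nernst equation gives ln K = nFE°/RT = (3)(96485)(2.43)/((8.314)(273)) = 309.90.

ln K = 309.9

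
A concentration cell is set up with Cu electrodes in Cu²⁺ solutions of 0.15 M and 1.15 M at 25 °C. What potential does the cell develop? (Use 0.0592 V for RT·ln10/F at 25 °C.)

Both half-cells are Cu²⁺/Cu, so E°_cell = 0. The concentrated side is the cathode; the cell reaction moves Cu²⁺ from high to low concentration with n = 2.
Q = [Cu²⁺]_dilute/[Cu²⁺]_conc = 0.15/1.15 = 0.130.
E = 0 − (0.0592/2) log Q = −(0.0592/2)(-0.885) = 0.0262 V.

0.026 V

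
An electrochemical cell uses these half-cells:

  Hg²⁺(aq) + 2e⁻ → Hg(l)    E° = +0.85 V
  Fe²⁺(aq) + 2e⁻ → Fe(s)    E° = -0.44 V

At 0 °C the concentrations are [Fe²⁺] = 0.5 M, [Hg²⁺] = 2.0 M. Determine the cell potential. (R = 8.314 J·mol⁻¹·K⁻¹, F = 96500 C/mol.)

The Hg²⁺/Hg couple has the higher reduction potential and acts as the cathode, so E°_cell = +0.85 − (-0.44) = 1.29 V.
Balancing electrons gives n = 2; the reaction quotient is Q = [Fe²⁺]/[Hg²⁺] = 0.250.
E = E° − (RT/nF) ln Q = 1.29 − (8.314×273)/(2×96500) × (-1.386) = 1.290 + 0.016 = 1.306 V.

1.31 V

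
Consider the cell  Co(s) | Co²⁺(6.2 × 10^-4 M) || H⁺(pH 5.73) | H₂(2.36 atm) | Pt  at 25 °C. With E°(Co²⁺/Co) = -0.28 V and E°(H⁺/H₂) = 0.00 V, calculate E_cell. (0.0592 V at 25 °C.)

0.025 V

The hydrogen couple is the cathode, so E°_cell = 0.28 V; n = 2.
[H⁺] = 10^(−5.73) = 1.9 × 10^-6 M, and Q = [Co²⁺]·P(H₂) / [H⁺]^2 = 4.22 × 10^8.
E = E° − (0.0592/2) log Q = 0.28 − (0.0592/2)(8.625) = 0.025 V.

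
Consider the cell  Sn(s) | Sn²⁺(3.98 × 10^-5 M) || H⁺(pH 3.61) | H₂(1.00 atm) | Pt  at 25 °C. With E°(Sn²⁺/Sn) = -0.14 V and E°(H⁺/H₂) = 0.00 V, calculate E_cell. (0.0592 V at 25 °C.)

The hydrogen couple is the cathode, so E°_cell = 0.14 V; n = 2.
[H⁺] = 10^(−3.61) = 2.5 × 10^-4 M, and Q = [Sn²⁺]·P(H₂) / [H⁺]^2 = 661.
E = E° − (0.0592/2) log Q = 0.14 − (0.0592/2)(2.820) = 0.057 V.

0.057 V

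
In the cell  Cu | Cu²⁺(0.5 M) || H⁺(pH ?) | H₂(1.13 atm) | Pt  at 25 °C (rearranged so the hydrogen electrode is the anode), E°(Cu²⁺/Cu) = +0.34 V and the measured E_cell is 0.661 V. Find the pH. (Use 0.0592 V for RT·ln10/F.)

pH = 5.55

E°_cell = 0.34 V and n = 2.
log Q = n(E° − E)/0.0592 = 2×(0.34 − 0.661)/0.0592 = -10.845.
With Q = [H⁺]^2 / ([Cu²⁺]·P(H₂)), solving for [H⁺] gives log[H⁺] = -5.546, so pH = 5.55.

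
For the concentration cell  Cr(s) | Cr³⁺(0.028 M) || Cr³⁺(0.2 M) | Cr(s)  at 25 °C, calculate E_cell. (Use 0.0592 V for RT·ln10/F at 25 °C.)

0.017 V

Both half-cells are Cr³⁺/Cr, so E°_cell = 0. The concentrated side is the cathode; the cell reaction moves Cr³⁺ from high to low concentration with n = 3.
Q = [Cr³⁺]_dilute/[Cr³⁺]_conc = 0.028/0.2 = 0.140.
E = 0 − (0.0592/3) log Q = −(0.0592/3)(-0.854) = 0.0169 V.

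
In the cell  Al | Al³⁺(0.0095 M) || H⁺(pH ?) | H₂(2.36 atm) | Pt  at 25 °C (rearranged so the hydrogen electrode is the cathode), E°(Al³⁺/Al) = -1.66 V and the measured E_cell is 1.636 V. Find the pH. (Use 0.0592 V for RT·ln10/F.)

pH = 0.89

E°_cell = 1.66 V and n = 6.
log Q = n(E° − E)/0.0592 = 6×(1.66 − 1.636)/0.0592 = 2.432.
With Q = [Al³⁺]^2·P(H₂)^3 / [H⁺]^6, solving for [H⁺] gives log[H⁺] = -0.893, so pH = 0.89.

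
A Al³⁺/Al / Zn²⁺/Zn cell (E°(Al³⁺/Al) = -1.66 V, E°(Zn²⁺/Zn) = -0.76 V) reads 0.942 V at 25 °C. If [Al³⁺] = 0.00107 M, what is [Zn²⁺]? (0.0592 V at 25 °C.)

0.27 M

From the Nernst equation, log Q = n(E° − E)/0.0592 = 6(0.90 − 0.942)/0.0592 = -4.257, so Q = 5.54 × 10^-5.
With Q = [Al³⁺]^2/[Zn²⁺]^3 and the known concentrations, [Zn²⁺]^3 in the denominator gives [Zn²⁺] = 0.27 M.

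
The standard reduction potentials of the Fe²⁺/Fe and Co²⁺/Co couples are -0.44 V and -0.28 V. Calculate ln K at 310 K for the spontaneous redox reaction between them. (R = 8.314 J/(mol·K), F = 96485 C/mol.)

E°_cell = -0.28 − (-0.44) = 0.16 V, with n = 2 electrons transferred.
At equilibrium E = 0, so the Nernst equation gives ln K = nFE°/RT = (2)(96485)(0.16)/((8.314)(310)) = 11.98.

ln K = 12.0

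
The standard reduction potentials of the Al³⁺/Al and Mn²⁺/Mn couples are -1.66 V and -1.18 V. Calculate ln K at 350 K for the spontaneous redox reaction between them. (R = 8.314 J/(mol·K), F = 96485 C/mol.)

ln K = 95.5

E°_cell = -1.18 − (-1.66) = 0.48 V, with n = 6 electrons transferred.
At equilibrium E = 0, so the Nernst equation gives ln K = nFE°/RT = (6)(96485)(0.48)/((8.314)(350)) = 95.49.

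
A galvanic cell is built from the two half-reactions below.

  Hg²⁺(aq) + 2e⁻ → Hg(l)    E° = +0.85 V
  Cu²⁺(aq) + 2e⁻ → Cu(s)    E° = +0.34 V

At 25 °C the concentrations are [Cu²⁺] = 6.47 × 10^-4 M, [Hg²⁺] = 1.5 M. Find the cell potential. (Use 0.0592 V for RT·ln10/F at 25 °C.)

The Hg²⁺/Hg couple has the higher reduction potential and acts as the cathode, so E°_cell = +0.85 − (+0.34) = 0.51 V.
Balancing electrons gives n = 2; the reaction quotient is Q = [Cu²⁺]/[Hg²⁺] = 4.31 × 10^-4.
At 25 °C, E = E° − (0.0592/n) log Q = 0.51 − (0.0592/2)(-3.365) = 0.510 + 0.100 = 0.610 V.

0.610 V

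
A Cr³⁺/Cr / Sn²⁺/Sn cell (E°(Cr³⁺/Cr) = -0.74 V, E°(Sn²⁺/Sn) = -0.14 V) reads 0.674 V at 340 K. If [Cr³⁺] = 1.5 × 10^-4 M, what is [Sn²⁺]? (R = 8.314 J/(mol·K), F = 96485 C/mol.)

From the Nernst equation, ln Q = nF(E° − E)/RT = 6×96485×(0.60 − 0.674)/(8.314×340) = -15.155, so Q = 2.62 × 10^-7.
With Q = [Cr³⁺]^2/[Sn²⁺]^3 and the known concentrations, [Sn²⁺]^3 in the denominator gives [Sn²⁺] = 0.44 M.

0.44 M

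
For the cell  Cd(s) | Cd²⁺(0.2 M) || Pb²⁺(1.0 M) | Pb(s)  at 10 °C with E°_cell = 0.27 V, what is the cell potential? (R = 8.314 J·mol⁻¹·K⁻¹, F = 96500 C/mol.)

Balancing electrons gives n = 2; the reaction quotient is Q = [Cd²⁺]/[Pb²⁺] = 0.200.
E = E° − (RT/nF) ln Q = 0.27 − (8.314×283)/(2×96500) × (-1.609) = 0.270 + 0.020 = 0.290 V.

0.290 V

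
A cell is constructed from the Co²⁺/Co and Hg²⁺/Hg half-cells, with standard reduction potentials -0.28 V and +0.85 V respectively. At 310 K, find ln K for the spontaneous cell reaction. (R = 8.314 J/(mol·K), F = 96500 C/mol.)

ln K = 84.6

E°_cell = +0.85 − (-0.28) = 1.13 V, with n = 2 electrons transferred.
At equilibrium E = 0, so the Nernst equation gives ln K = nFE°/RT = (2)(96500)(1.13)/((8.314)(310)) = 84.62.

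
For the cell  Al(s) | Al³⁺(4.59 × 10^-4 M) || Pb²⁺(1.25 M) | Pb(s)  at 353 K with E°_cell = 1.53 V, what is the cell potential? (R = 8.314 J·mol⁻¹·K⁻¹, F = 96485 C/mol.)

Balancing electrons gives n = 6; the reaction quotient is Q = [Al³⁺]^2/[Pb²⁺]^3 = 1.08 × 10^-7.
E = E° − (RT/nF) ln Q = 1.53 − (8.314×353)/(6×96485) × (-16.042) = 1.530 + 0.081 = 1.611 V.

1.61 V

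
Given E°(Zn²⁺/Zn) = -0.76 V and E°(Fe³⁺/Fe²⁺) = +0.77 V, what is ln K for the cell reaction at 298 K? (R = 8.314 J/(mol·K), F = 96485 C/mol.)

ln K = 119.2

E°_cell = +0.77 − (-0.76) = 1.53 V, with n = 2 electrons transferred.
At equilibrium E = 0, so the Nernst equation gives ln K = nFE°/RT = (2)(96485)(1.53)/((8.314)(298)) = 119.17.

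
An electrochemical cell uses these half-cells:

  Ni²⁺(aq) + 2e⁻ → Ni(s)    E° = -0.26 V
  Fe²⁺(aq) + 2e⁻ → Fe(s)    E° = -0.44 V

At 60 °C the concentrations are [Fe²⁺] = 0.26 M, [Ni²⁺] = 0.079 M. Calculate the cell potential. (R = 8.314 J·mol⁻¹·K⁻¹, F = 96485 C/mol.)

The Ni²⁺/Ni couple has the higher reduction potential and acts as the cathode, so E°_cell = -0.26 − (-0.44) = 0.18 V.
Balancing electrons gives n = 2; the reaction quotient is Q = [Fe²⁺]/[Ni²⁺] = 3.29.
E = E° − (RT/nF) ln Q = 0.18 − (8.314×333)/(2×96485) × (1.191) = 0.180 − 0.017 = 0.163 V.

0.163 V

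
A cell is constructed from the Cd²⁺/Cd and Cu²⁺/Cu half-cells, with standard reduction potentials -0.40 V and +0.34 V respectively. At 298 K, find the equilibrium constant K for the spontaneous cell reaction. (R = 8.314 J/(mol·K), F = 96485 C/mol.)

1.1 × 10^25

E°_cell = +0.34 − (-0.40) = 0.74 V, with n = 2 electrons transferred.
At equilibrium E = 0, so the Nernst equation gives ln K = nFE°/RT = (2)(96485)(0.74)/((8.314)(298)) = 57.64.
K = e^57.64 = 1.1 × 10^25.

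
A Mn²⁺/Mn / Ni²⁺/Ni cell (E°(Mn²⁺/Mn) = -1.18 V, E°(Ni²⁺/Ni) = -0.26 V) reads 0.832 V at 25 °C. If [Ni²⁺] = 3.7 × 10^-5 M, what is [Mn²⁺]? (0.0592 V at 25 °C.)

0.035 M

From the Nernst equation, log Q = n(E° − E)/0.0592 = 2(0.92 − 0.832)/0.0592 = 2.973, so Q = 940.
With Q = [Mn²⁺]/[Ni²⁺] and the known concentrations, [Mn²⁺] in the numerator gives [Mn²⁺] = 0.035 M.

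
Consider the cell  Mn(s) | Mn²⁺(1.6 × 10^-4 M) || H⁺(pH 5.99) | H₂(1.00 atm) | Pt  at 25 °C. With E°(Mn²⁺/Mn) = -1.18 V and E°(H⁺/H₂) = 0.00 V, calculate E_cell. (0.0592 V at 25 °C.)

0.94 V

The hydrogen couple is the cathode, so E°_cell = 1.18 V; n = 2.
[H⁺] = 10^(−5.99) = 1 × 10^-6 M, and Q = [Mn²⁺]·P(H₂) / [H⁺]^2 = 1.53 × 10^8.
E = E° − (0.0592/2) log Q = 1.18 − (0.0592/2)(8.184) = 0.938 V.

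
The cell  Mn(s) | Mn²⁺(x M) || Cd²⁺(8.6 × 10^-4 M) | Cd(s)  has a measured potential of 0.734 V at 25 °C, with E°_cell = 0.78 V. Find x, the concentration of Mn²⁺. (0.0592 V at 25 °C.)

From the Nernst equation, log Q = n(E° − E)/0.0592 = 2(0.78 − 0.734)/0.0592 = 1.554, so Q = 35.8.
With Q = [Mn²⁺]/[Cd²⁺] and the known concentrations, [Mn²⁺] in the numerator gives [Mn²⁺] = 0.031 M.

0.031 M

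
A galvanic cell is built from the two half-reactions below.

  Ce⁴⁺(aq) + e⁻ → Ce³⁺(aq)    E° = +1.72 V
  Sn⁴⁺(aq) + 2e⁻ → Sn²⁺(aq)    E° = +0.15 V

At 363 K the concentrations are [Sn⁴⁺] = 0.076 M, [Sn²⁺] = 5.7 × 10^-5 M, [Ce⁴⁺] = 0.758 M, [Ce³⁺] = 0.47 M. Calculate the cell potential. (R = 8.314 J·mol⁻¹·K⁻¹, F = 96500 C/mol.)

The Ce⁴⁺/Ce³⁺ couple has the higher reduction potential and acts as the cathode, so E°_cell = +1.72 − (+0.15) = 1.57 V.
Balancing electrons gives n = 2; the reaction quotient is Q = [Sn⁴⁺]·[Ce³⁺]^2/([Sn²⁺]·[Ce⁴⁺]^2) = 513.
E = E° − (RT/nF) ln Q = 1.57 − (8.314×363)/(2×96500) × (6.240) = 1.570 − 0.098 = 1.472 V.

1.47 V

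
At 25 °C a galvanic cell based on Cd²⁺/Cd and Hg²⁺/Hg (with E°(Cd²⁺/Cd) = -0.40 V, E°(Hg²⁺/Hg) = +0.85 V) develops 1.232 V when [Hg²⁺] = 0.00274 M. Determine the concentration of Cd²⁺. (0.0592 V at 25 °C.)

From the Nernst equation, log Q = n(E° − E)/0.0592 = 2(1.25 − 1.232)/0.0592 = 0.608, so Q = 4.06.
With Q = [Cd²⁺]/[Hg²⁺] and the known concentrations, [Cd²⁺] in the numerator gives [Cd²⁺] = 0.011 M.

0.011 M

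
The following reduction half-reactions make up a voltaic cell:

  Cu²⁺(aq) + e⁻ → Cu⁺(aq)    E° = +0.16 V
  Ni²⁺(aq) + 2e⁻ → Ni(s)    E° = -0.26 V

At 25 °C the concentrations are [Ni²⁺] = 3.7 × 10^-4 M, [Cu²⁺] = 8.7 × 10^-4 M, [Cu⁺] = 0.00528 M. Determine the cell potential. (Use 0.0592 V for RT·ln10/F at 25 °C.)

The Cu²⁺/Cu⁺ couple has the higher reduction potential and acts as the cathode, so E°_cell = +0.16 − (-0.26) = 0.42 V.
Balancing electrons gives n = 2; the reaction quotient is Q = [Ni²⁺]·[Cu⁺]^2/[Cu²⁺]^2 = 0.0136.
At 25 °C, E = E° − (0.0592/n) log Q = 0.42 − (0.0592/2)(-1.866) = 0.420 + 0.055 = 0.475 V.

0.475 V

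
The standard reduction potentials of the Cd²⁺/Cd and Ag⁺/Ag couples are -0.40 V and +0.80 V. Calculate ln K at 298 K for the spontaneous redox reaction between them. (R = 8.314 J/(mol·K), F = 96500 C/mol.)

ln K = 93.5

E°_cell = +0.80 − (-0.40) = 1.20 V, with n = 2 electrons transferred.
At equilibrium E = 0, so the Nernst equation gives ln K = nFE°/RT = (2)(96500)(1.20)/((8.314)(298)) = 93.48.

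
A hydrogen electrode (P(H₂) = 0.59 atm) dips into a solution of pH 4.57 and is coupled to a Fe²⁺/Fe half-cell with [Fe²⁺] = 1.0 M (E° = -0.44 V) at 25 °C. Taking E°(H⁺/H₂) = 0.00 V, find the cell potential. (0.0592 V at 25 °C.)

0.18 V

The hydrogen couple is the cathode, so E°_cell = 0.44 V; n = 2.
[H⁺] = 10^(−4.57) = 2.7 × 10^-5 M, and Q = [Fe²⁺]·P(H₂) / [H⁺]^2 = 8.14 × 10^8.
E = E° − (0.0592/2) log Q = 0.44 − (0.0592/2)(8.911) = 0.176 V.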